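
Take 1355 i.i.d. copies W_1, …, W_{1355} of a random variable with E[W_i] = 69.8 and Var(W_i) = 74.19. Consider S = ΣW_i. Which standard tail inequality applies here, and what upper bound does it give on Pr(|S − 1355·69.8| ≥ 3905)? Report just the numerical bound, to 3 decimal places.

0.007

With mean and variance of each term known, Chebyshev's inequality bounds the deviation of the sum (or sample mean).
Var(S) = n·Var(W_i) = 1355·74.19 = 100527.45.
Chebyshev: Pr(|S − 1355·69.8| ≥ 3905) ≤ Var(S)/3905² = 100527.45/15249025 = 0.0066.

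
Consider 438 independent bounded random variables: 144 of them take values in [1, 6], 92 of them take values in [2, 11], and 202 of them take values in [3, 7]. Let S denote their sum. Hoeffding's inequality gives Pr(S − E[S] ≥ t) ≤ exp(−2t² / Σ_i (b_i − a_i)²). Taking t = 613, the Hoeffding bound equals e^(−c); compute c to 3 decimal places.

52.614

Σ(b_i − a_i)² = 144·5² + 92·9² + 202·4² = 14284.
c = 2t² / 14284 = 2·613² / 14284 = 52.6140.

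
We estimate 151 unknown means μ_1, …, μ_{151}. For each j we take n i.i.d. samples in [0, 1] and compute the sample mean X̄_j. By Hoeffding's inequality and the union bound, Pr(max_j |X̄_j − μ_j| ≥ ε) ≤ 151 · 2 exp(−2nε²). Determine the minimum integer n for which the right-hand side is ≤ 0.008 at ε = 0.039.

Need 2·151·exp(−2nε²) ≤ 0.008, i.e. exp(−2nε²) ≤ 0.008/302.
So 2nε² ≥ ln(302/0.008) = 10.538741.
Hence n ≥ 10.538741/(2·0.039²) = 3464.412.
The smallest integer n is 3465.

3465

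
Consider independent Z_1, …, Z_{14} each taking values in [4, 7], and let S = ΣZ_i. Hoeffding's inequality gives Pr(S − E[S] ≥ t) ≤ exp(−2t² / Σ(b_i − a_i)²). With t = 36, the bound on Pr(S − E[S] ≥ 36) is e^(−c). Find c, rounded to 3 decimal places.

20.571

Σ(b_i − a_i)² = 14·(3)² = 126.
c = 2t²/126 = 2·36²/126 = 20.5714.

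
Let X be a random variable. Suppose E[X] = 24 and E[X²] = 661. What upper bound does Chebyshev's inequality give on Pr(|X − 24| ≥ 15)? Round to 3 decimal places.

Var(X) = E[X²] − (E[X])² = 661 − 576 = 85.
Chebyshev's inequality: Pr(|X − μ| ≥ t) ≤ Var(X)/t² = 85/225 = 0.3778.

0.378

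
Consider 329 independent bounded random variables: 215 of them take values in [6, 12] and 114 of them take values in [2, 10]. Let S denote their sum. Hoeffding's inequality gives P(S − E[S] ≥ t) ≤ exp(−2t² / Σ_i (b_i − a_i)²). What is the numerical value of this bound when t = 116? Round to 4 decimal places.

0.1670

Σ(b_i − a_i)² = 215·6² + 114·8² = 15036.
Exponent = 2·116² / 15036 = 1.78984.
Bound = exp(−1.78984) = 0.16699.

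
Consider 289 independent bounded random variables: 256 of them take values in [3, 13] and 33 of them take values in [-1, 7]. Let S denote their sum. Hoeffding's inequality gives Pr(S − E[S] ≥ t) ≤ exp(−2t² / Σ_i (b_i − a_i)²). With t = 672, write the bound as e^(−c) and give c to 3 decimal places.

32.591

Σ(b_i − a_i)² = 256·10² + 33·8² = 27712.
c = 2t² / 27712 = 2·672² / 27712 = 32.5912.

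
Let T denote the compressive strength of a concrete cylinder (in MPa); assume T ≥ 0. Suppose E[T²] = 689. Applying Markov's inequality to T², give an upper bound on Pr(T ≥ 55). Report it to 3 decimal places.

Since T ≥ 0, the event {T ≥ 55} is the same as {T² ≥ 3025}.
Markov's inequality applied to T² gives Pr(T² ≥ 3025) ≤ E[T²]/3025 = 689/3025 = 0.2278.

0.228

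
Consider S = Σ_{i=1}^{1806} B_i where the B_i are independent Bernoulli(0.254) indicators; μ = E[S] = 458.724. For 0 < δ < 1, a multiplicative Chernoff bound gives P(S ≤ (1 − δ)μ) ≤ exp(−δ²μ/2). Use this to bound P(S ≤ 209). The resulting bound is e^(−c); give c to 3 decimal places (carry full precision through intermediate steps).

67.973

Write 209 = (1 − δ)μ, so δ = 1 − 209/458.724 = 0.5443883…
Then the exponent is δ²μ/2 = (μ − 209)²/(2μ) = 67.973418.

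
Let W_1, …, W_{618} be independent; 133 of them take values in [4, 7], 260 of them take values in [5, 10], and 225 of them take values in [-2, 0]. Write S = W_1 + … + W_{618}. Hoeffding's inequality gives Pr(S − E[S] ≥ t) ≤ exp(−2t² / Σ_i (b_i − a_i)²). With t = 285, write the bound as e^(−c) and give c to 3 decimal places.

Σ(b_i − a_i)² = 133·3² + 260·5² + 225·2² = 8597.
c = 2t² / 8597 = 2·285² / 8597 = 18.8961.

18.896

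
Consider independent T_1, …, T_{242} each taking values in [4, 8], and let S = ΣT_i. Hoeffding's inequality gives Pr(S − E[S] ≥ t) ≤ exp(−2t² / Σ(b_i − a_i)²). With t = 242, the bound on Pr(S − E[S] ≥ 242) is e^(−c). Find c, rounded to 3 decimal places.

Σ(b_i − a_i)² = 242·(4)² = 3872.
c = 2t²/3872 = 2·242²/3872 = 30.2500.

30.250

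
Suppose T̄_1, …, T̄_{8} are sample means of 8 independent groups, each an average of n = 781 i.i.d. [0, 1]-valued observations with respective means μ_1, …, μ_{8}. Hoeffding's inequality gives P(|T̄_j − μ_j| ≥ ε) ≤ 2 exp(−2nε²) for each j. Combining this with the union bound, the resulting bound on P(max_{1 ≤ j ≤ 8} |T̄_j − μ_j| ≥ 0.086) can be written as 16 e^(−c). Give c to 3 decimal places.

Union bound over the 8 events: P(max_{1 ≤ j ≤ 8} |T̄_j − μ_j| ≥ 0.086) ≤ 8·2·exp(−2nε²) = 16 exp(−2·781·0.086²).
So c = 2·781·0.086² = 11.5526.

11.553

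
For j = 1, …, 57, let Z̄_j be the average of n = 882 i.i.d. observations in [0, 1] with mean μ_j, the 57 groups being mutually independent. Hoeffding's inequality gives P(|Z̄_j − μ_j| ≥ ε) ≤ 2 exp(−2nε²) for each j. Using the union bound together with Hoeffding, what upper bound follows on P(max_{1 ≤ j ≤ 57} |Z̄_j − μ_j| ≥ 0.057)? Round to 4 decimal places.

0.3697

Per-experiment Hoeffding bound: 2·exp(−2·882·0.057²) = 2·exp(−5.73124) = 0.0064861.
Union bound over 57 events: 57·0.0064861 = 0.36971.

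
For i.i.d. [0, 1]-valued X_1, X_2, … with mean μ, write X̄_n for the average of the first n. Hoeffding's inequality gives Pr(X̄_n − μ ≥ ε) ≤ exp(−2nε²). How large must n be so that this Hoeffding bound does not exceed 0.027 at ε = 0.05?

Require exp(−2nε²) ≤ 0.027, i.e. 2nε² ≥ ln(1/0.027) = 3.611918.
So n ≥ 3.611918 / (2·0.05²) = 722.384.
The smallest integer n is 723.

723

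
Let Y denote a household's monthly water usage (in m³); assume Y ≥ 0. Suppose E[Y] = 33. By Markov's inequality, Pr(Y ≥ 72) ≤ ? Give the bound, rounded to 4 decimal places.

Markov's inequality: for a non-negative random variable, Pr(Y ≥ a) ≤ E[Y]/a.
Here E[Y] = 33 and a = 72, so the bound is 33/72 = 0.4583.

0.4583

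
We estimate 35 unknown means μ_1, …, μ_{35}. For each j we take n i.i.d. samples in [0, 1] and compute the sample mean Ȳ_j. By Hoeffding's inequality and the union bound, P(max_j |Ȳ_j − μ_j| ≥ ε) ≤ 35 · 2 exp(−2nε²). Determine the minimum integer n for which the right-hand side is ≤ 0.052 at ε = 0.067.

803

Need 2·35·exp(−2nε²) ≤ 0.052, i.e. exp(−2nε²) ≤ 0.052/70.
So 2nε² ≥ ln(70/0.052) = 7.205007.
Hence n ≥ 7.205007/(2·0.067²) = 802.518.
The smallest integer n is 803.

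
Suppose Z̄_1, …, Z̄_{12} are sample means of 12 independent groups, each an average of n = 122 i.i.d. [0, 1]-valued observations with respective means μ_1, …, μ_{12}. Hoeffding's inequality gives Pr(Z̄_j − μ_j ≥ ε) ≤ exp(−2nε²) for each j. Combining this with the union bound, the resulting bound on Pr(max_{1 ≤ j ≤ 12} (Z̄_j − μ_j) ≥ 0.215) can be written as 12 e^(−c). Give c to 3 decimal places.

Union bound over the 12 events: Pr(max_{1 ≤ j ≤ 12} (Z̄_j − μ_j) ≥ 0.215) ≤ 12·exp(−2nε²) = 12 exp(−2·122·0.215²).
So c = 2·122·0.215² = 11.2789.

11.279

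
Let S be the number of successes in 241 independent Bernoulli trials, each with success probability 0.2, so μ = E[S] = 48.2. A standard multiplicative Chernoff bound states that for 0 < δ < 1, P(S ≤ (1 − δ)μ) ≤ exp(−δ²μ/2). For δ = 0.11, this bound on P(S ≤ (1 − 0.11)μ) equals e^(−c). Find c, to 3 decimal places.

0.292

c = δ²μ/2 = 0.11²·48.2/2 = 0.2916.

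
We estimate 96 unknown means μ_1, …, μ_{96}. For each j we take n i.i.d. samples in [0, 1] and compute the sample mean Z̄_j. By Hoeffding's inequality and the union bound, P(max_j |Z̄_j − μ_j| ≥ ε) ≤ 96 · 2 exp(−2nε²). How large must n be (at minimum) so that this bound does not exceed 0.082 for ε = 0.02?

Need 2·96·exp(−2nε²) ≤ 0.082, i.e. exp(−2nε²) ≤ 0.082/192.
So 2nε² ≥ ln(192/0.082) = 7.758531.
Hence n ≥ 7.758531/(2·0.02²) = 9698.164.
The smallest integer n is 9699.

9699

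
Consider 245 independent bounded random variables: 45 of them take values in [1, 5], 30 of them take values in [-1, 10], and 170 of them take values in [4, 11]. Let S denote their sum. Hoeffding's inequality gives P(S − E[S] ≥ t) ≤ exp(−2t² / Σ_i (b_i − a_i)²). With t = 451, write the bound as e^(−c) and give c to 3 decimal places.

Σ(b_i − a_i)² = 45·4² + 30·11² + 170·7² = 12680.
c = 2t² / 12680 = 2·451² / 12680 = 32.0822.

32.082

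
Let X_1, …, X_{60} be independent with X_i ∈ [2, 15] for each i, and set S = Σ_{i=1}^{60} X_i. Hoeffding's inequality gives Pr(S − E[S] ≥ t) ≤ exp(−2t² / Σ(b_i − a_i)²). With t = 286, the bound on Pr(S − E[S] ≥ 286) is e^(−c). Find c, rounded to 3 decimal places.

16.133

Σ(b_i − a_i)² = 60·(13)² = 10140.
c = 2t²/10140 = 2·286²/10140 = 16.1333.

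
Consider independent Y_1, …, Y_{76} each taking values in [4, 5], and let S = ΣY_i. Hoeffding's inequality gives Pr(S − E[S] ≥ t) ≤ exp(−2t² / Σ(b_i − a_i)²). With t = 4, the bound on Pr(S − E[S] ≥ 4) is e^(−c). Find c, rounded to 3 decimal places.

0.421

Σ(b_i − a_i)² = 76·(1)² = 76.
c = 2t²/76 = 2·4²/76 = 0.4211.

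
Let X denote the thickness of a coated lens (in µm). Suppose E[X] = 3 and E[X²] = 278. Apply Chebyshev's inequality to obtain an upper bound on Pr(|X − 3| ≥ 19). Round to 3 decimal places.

0.745

Var(X) = E[X²] − (E[X])² = 278 − 9 = 269.
Chebyshev's inequality: Pr(|X − μ| ≥ t) ≤ Var(X)/t² = 269/361 = 0.7452.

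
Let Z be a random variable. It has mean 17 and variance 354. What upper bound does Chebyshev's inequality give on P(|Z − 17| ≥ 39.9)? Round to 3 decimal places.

0.222

Chebyshev: P(|Z − μ| ≥ t) ≤ Var(Z)/t².
Bound = 354 / 1592.01 = 0.2224.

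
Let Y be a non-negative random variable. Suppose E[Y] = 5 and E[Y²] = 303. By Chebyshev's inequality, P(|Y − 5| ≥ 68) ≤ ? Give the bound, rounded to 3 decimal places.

0.060

Var(Y) = E[Y²] − (E[Y])² = 303 − 25 = 278.
Chebyshev's inequality: P(|Y − μ| ≥ t) ≤ Var(Y)/t² = 278/4624 = 0.0601.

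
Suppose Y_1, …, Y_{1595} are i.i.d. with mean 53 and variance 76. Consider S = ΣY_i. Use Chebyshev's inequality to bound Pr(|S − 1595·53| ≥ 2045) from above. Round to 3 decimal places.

Var(S) = n·Var(Y_i) = 1595·76 = 121220.
Chebyshev: Pr(|S − 1595·53| ≥ 2045) ≤ Var(S)/2045² = 121220/4182025 = 0.0290.

0.029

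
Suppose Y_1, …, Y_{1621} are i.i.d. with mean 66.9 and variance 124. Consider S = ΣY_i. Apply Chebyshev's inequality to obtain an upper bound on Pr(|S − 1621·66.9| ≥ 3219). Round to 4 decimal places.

Var(S) = n·Var(Y_i) = 1621·124 = 201004.
Chebyshev: Pr(|S − 1621·66.9| ≥ 3219) ≤ Var(S)/3219² = 201004/10361961 = 0.0194.

0.0194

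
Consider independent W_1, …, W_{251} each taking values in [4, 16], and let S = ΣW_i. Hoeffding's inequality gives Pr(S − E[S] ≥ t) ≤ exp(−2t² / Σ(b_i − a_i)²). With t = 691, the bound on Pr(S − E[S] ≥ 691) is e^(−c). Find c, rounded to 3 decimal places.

Σ(b_i − a_i)² = 251·(12)² = 36144.
c = 2t²/36144 = 2·691²/36144 = 26.4210.

26.421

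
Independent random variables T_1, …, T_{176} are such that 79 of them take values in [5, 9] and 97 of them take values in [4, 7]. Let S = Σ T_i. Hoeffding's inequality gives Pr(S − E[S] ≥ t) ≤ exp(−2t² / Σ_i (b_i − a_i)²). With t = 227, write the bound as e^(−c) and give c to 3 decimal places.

48.226

Σ(b_i − a_i)² = 79·4² + 97·3² = 2137.
c = 2t² / 2137 = 2·227² / 2137 = 48.2255.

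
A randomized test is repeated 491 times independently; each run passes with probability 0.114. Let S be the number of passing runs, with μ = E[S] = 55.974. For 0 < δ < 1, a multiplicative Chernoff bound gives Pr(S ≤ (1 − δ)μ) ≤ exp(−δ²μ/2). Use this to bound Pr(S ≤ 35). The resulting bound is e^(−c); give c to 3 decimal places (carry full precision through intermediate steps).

3.930

Write 35 = (1 − δ)μ, so δ = 1 − 35/55.974 = 0.3747097…
Then the exponent is δ²μ/2 = (μ − 35)²/(2μ) = 3.929580.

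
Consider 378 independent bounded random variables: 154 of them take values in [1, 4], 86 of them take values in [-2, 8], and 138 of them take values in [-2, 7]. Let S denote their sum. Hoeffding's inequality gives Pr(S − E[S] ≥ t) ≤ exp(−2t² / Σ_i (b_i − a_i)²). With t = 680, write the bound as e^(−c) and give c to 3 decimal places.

43.697

Σ(b_i − a_i)² = 154·3² + 86·10² + 138·9² = 21164.
c = 2t² / 21164 = 2·680² / 21164 = 43.6968.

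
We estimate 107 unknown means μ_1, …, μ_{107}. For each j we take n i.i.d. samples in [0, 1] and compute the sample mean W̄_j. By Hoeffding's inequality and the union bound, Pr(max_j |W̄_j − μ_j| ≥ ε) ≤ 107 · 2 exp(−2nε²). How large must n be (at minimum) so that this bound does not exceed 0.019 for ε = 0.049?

1943

Need 2·107·exp(−2nε²) ≤ 0.019, i.e. exp(−2nε²) ≤ 0.019/214.
So 2nε² ≥ ln(214/0.019) = 9.329292.
Hence n ≥ 9.329292/(2·0.049²) = 1942.793.
The smallest integer n is 1943.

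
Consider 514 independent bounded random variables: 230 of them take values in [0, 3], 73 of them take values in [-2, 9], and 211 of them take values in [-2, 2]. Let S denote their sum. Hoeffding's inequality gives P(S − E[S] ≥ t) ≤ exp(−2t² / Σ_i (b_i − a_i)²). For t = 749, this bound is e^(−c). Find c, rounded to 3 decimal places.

Σ(b_i − a_i)² = 230·3² + 73·11² + 211·4² = 14279.
c = 2t² / 14279 = 2·749² / 14279 = 78.5771.

78.577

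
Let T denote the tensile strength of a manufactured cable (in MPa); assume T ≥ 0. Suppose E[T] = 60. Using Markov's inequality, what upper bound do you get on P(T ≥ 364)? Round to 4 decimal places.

Markov's inequality: for a non-negative random variable, P(T ≥ a) ≤ E[T]/a.
Here E[T] = 60 and a = 364, so the bound is 60/364 = 0.1648.

0.1648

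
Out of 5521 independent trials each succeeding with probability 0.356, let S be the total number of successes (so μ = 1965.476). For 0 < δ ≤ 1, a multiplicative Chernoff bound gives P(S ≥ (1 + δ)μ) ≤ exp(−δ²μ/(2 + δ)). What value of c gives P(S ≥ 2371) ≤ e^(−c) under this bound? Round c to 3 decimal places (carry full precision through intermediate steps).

37.922

Write 2371 = (1 + δ)μ, so δ = 2371/1965.476 − 1 = 0.2063236…
Then the exponent is δ²μ/(2 + δ) = (2371 − μ)² / (μ·(2 + δ)) = 37.922432.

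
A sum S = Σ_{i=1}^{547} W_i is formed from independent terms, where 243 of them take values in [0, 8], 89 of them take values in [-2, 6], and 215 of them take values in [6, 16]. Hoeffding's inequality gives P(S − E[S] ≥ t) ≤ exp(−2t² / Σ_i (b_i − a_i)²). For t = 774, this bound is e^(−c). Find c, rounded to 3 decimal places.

Σ(b_i − a_i)² = 243·8² + 89·8² + 215·10² = 42748.
c = 2t² / 42748 = 2·774² / 42748 = 28.0283.

28.028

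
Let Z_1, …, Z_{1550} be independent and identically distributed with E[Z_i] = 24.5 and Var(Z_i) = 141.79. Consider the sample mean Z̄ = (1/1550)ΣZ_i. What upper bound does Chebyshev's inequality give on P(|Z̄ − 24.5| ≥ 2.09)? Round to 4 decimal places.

0.0209

Var(Z̄) = Var(Z_i)/n = 141.79/1550 = 0.091477.
Chebyshev: P(|Z̄ − 24.5| ≥ 2.09) ≤ Var(Z̄)/(2.09)² = 141.79/(1550·2.09²) = 0.0209.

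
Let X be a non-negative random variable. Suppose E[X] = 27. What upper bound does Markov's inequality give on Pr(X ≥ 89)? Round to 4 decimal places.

0.3034

Markov's inequality: for a non-negative random variable, Pr(X ≥ a) ≤ E[X]/a.
Here E[X] = 27 and a = 89, so the bound is 27/89 = 0.3034.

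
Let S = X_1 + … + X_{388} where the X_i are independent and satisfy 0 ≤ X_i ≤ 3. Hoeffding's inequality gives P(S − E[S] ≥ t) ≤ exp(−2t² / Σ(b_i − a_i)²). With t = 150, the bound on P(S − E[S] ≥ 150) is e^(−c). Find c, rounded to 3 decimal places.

12.887

Σ(b_i − a_i)² = 388·(3)² = 3492.
c = 2t²/3492 = 2·150²/3492 = 12.8866.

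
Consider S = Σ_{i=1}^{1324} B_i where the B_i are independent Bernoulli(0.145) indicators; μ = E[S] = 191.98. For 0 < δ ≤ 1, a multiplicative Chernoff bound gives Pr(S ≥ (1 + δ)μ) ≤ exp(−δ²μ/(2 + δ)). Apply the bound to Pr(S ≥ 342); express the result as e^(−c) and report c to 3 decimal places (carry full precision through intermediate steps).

Write 342 = (1 + δ)μ, so δ = 342/191.98 − 1 = 0.7814356…
Then the exponent is δ²μ/(2 + δ) = (342 − μ)² / (μ·(2 + δ)) = 42.147647.

42.148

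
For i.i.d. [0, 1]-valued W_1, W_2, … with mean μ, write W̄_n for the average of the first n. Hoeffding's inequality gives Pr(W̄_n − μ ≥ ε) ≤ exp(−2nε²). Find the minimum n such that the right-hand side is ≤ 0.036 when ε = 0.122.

Require exp(−2nε²) ≤ 0.036, i.e. 2nε² ≥ ln(1/0.036) = 3.324236.
So n ≥ 3.324236 / (2·0.122²) = 111.671.
The smallest integer n is 112.

112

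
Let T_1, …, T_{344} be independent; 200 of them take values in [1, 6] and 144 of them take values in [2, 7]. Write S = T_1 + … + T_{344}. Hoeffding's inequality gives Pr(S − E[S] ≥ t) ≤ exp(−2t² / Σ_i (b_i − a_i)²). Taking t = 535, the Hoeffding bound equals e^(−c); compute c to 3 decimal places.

66.564

Σ(b_i − a_i)² = 200·5² + 144·5² = 8600.
c = 2t² / 8600 = 2·535² / 8600 = 66.5640.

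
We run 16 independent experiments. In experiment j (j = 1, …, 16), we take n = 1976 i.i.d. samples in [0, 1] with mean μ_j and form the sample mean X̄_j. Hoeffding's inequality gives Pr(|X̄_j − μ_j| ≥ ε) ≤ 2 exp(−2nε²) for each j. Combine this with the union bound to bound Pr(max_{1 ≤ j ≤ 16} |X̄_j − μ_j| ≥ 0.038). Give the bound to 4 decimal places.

0.1064

Per-experiment Hoeffding bound: 2·exp(−2·1976·0.038²) = 2·exp(−5.70669) = 0.0066473.
Union bound over 16 events: 16·0.0066473 = 0.10636.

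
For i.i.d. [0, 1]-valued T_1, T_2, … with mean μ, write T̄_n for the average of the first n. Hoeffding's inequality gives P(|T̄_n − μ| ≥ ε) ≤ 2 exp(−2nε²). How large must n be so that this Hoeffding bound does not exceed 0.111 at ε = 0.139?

75

Require 2·exp(−2nε²) ≤ 0.111, i.e. 2nε² ≥ ln(2/0.111) = 2.891372.
So n ≥ 2.891372 / (2·0.139²) = 74.825.
The smallest integer n is 75.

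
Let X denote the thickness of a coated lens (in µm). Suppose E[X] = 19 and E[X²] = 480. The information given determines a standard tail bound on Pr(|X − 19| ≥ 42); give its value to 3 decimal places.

The first two moments determine the variance, so Chebyshev's inequality is the sharpest standard bound available.
Var(X) = E[X²] − (E[X])² = 480 − 361 = 119.
Chebyshev's inequality: Pr(|X − μ| ≥ t) ≤ Var(X)/t² = 119/1764 = 0.0675.

0.067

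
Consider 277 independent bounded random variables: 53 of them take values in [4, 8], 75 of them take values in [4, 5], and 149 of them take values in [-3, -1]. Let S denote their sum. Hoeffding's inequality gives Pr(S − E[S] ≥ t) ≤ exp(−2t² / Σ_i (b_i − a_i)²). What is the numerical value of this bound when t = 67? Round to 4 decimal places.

Σ(b_i − a_i)² = 53·4² + 75·1² + 149·2² = 1519.
Exponent = 2·67² / 1519 = 5.91047.
Bound = exp(−5.91047) = 0.00271.

0.0027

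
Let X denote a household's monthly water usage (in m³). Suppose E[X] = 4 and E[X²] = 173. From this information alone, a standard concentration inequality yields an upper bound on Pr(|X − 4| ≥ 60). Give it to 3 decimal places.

The first two moments determine the variance, so Chebyshev's inequality is the sharpest standard bound available.
Var(X) = E[X²] − (E[X])² = 173 − 16 = 157.
Chebyshev's inequality: Pr(|X − μ| ≥ t) ≤ Var(X)/t² = 157/3600 = 0.0436.

0.044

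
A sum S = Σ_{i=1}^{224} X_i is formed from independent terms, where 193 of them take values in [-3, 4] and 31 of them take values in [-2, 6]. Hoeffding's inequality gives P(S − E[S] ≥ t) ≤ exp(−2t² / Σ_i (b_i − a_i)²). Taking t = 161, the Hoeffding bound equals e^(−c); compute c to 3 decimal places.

Σ(b_i − a_i)² = 193·7² + 31·8² = 11441.
c = 2t² / 11441 = 2·161² / 11441 = 4.5312.

4.531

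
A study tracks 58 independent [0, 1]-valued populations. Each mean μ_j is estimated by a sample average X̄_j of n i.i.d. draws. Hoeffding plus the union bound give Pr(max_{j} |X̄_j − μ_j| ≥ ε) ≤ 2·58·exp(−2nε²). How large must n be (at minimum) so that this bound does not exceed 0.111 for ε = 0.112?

Need 2·58·exp(−2nε²) ≤ 0.111, i.e. exp(−2nε²) ≤ 0.111/116.
So 2nε² ≥ ln(116/0.111) = 6.951815.
Hence n ≥ 6.951815/(2·0.112²) = 277.097.
The smallest integer n is 278.

278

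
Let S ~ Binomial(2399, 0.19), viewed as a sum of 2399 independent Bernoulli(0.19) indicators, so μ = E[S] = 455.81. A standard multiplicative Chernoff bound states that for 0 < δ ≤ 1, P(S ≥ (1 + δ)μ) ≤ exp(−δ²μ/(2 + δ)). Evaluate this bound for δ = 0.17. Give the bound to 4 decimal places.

0.0023

Exponent = δ²μ/(2 + δ) = 0.17²·455.81/2.17 = 6.0705.
Bound = exp(−6.0705) = 0.00231.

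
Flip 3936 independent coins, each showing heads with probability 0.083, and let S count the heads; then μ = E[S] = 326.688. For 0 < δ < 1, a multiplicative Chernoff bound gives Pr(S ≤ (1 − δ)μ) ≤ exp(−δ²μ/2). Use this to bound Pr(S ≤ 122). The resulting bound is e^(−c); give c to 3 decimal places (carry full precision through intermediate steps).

Write 122 = (1 − δ)μ, so δ = 1 − 122/326.688 = 0.626555…
Then the exponent is δ²μ/2 = (μ − 122)²/(2μ) = 64.124145.

64.124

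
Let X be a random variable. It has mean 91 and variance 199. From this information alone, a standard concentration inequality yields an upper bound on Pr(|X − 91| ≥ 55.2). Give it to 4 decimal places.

Mean and variance are known, so Chebyshev's inequality applies.
Chebyshev: Pr(|X − μ| ≥ t) ≤ Var(X)/t².
Bound = 199 / 3047.04 = 0.0653.

0.0653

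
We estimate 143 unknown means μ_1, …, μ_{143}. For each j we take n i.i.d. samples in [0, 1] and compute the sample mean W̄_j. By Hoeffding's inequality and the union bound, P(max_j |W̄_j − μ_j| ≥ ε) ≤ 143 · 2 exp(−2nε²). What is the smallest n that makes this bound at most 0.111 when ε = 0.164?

147

Need 2·143·exp(−2nε²) ≤ 0.111, i.e. exp(−2nε²) ≤ 0.111/286.
So 2nε² ≥ ln(286/0.111) = 7.854217.
Hence n ≥ 7.854217/(2·0.164²) = 146.011.
The smallest integer n is 147.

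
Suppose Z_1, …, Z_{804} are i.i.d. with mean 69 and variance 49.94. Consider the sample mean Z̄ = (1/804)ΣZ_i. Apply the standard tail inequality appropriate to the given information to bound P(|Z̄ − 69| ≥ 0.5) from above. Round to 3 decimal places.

0.248

With mean and variance of each term known, Chebyshev's inequality bounds the deviation of the sum (or sample mean).
Var(Z̄) = Var(Z_i)/n = 49.94/804 = 0.062114.
Chebyshev: P(|Z̄ − 69| ≥ 0.5) ≤ Var(Z̄)/(0.5)² = 49.94/(804·0.5²) = 0.2485.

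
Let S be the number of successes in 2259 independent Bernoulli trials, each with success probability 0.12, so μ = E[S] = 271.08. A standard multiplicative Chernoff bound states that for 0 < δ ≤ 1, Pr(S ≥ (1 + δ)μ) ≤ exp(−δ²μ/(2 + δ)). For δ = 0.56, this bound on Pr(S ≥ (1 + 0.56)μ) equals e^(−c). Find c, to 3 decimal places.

c = δ²μ/(2 + δ) = 0.56²·271.08/(2 + 0.56) = 33.2073.

33.207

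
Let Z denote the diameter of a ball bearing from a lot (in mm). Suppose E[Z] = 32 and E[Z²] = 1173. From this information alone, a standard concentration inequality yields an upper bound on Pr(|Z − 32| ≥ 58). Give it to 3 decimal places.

The first two moments determine the variance, so Chebyshev's inequality is the sharpest standard bound available.
Var(Z) = E[Z²] − (E[Z])² = 1173 − 1024 = 149.
Chebyshev's inequality: Pr(|Z − μ| ≥ t) ≤ Var(Z)/t² = 149/3364 = 0.0443.

0.044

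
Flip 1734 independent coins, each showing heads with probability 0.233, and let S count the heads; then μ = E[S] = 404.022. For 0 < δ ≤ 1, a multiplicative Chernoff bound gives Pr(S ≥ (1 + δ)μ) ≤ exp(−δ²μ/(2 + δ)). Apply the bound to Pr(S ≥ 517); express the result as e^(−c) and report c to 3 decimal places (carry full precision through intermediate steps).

Write 517 = (1 + δ)μ, so δ = 517/404.022 − 1 = 0.2796333…
Then the exponent is δ²μ/(2 + δ) = (517 − μ)² / (μ·(2 + δ)) = 13.858549.

13.859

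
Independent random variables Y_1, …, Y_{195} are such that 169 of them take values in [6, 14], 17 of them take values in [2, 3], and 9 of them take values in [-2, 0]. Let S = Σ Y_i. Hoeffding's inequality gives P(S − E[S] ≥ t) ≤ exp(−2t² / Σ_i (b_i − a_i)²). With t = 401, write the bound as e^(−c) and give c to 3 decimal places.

Σ(b_i − a_i)² = 169·8² + 17·1² + 9·2² = 10869.
c = 2t² / 10869 = 2·401² / 10869 = 29.5889.

29.589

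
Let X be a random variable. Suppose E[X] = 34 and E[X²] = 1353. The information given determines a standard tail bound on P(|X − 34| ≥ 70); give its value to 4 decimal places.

The first two moments determine the variance, so Chebyshev's inequality is the sharpest standard bound available.
Var(X) = E[X²] − (E[X])² = 1353 − 1156 = 197.
Chebyshev's inequality: P(|X − μ| ≥ t) ≤ Var(X)/t² = 197/4900 = 0.0402.

0.0402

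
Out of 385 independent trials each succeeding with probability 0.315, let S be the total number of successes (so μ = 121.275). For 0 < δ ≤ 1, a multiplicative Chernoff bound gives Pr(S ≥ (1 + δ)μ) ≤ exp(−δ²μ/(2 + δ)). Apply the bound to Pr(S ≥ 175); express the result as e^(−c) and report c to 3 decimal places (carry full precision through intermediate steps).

9.742

Write 175 = (1 + δ)μ, so δ = 175/121.275 − 1 = 0.4430014…
Then the exponent is δ²μ/(2 + δ) = (175 − μ)² / (μ·(2 + δ)) = 9.742218.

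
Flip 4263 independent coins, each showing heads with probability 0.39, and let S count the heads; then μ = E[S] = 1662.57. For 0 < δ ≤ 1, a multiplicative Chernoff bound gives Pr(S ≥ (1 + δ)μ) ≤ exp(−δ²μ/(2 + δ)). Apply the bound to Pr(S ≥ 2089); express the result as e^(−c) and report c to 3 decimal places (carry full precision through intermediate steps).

48.471

Write 2089 = (1 + δ)μ, so δ = 2089/1662.57 − 1 = 0.2564884…
Then the exponent is δ²μ/(2 + δ) = (2089 − μ)² / (μ·(2 + δ)) = 48.471052.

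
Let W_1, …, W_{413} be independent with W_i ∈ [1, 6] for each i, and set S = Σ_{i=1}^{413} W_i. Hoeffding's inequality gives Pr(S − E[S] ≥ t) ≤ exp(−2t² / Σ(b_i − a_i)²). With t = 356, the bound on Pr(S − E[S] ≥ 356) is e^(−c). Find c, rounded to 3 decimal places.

Σ(b_i − a_i)² = 413·(5)² = 10325.
c = 2t²/10325 = 2·356²/10325 = 24.5493.

24.549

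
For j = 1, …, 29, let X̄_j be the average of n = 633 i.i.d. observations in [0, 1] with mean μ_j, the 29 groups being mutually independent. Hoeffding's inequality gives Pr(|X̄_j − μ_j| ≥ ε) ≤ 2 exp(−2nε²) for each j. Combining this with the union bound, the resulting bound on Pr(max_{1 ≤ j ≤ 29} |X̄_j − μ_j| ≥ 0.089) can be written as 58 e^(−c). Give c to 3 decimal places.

10.028

Union bound over the 29 events: Pr(max_{1 ≤ j ≤ 29} |X̄_j − μ_j| ≥ 0.089) ≤ 29·2·exp(−2nε²) = 58 exp(−2·633·0.089²).
So c = 2·633·0.089² = 10.0280.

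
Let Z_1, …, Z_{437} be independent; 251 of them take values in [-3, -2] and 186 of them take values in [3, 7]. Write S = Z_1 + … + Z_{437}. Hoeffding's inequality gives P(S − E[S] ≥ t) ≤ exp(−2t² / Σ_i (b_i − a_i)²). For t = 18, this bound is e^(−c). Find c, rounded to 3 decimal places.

Σ(b_i − a_i)² = 251·1² + 186·4² = 3227.
c = 2t² / 3227 = 2·18² / 3227 = 0.2008.

0.201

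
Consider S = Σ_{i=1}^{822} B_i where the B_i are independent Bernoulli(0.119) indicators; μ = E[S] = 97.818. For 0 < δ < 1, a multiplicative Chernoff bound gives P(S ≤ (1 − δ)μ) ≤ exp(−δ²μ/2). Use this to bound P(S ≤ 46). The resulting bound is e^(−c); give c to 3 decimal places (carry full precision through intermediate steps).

13.725

Write 46 = (1 − δ)μ, so δ = 1 − 46/97.818 = 0.5297389…
Then the exponent is δ²μ/2 = (μ − 46)²/(2μ) = 13.725005.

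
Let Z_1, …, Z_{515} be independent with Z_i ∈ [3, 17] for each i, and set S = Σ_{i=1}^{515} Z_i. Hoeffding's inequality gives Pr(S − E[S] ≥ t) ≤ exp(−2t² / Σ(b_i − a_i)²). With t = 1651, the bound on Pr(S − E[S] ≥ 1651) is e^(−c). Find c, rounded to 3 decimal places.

Σ(b_i − a_i)² = 515·(14)² = 100940.
c = 2t²/100940 = 2·1651²/100940 = 54.0083.

54.008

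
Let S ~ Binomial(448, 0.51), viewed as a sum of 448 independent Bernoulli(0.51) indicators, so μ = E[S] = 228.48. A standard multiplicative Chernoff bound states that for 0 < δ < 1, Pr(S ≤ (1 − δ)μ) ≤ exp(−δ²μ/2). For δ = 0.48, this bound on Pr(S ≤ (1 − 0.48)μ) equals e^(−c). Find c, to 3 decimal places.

c = δ²μ/2 = 0.48²·228.48/2 = 26.3209.

26.321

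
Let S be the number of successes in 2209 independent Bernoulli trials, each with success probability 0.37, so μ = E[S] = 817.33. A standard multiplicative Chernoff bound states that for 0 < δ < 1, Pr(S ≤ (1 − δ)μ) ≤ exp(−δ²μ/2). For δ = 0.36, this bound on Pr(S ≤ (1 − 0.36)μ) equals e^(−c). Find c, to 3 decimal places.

52.963

c = δ²μ/2 = 0.36²·817.33/2 = 52.9630.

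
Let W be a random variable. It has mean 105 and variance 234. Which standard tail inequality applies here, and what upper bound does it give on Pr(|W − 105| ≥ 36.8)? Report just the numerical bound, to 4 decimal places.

0.1728

Mean and variance are known, so Chebyshev's inequality applies.
Chebyshev: Pr(|W − μ| ≥ t) ≤ Var(W)/t².
Bound = 234 / 1354.24 = 0.1728.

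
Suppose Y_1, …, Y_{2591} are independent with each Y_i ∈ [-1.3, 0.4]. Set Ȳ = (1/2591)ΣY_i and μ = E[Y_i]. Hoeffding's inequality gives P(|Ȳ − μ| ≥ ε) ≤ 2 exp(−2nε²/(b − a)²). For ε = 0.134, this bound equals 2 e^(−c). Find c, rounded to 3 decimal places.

c = 2nε²/(b − a)² = 2·2591·0.134² / 1.7² = 32.1965.

32.197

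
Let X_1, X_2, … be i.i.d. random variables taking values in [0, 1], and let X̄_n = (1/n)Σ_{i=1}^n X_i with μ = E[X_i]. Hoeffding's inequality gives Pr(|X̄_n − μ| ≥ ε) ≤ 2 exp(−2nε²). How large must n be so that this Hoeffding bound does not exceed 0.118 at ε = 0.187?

41

Require 2·exp(−2nε²) ≤ 0.118, i.e. 2nε² ≥ ln(2/0.118) = 2.830218.
So n ≥ 2.830218 / (2·0.187²) = 40.468.
The smallest integer n is 41.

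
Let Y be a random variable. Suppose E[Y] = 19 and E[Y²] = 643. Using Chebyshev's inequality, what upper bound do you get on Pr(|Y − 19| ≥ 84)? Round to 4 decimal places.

Var(Y) = E[Y²] − (E[Y])² = 643 − 361 = 282.
Chebyshev's inequality: Pr(|Y − μ| ≥ t) ≤ Var(Y)/t² = 282/7056 = 0.0400.

0.0400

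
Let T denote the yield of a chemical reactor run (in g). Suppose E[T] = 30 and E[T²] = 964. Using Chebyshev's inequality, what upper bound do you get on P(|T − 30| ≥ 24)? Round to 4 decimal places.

0.1111

Var(T) = E[T²] − (E[T])² = 964 − 900 = 64.
Chebyshev's inequality: P(|T − μ| ≥ t) ≤ Var(T)/t² = 64/576 = 0.1111.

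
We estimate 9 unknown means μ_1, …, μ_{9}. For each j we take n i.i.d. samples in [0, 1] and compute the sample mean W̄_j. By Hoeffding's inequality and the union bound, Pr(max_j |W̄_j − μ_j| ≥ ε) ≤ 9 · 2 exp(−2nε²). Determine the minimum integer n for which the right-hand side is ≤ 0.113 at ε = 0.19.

71

Need 2·9·exp(−2nε²) ≤ 0.113, i.e. exp(−2nε²) ≤ 0.113/18.
So 2nε² ≥ ln(18/0.113) = 5.070739.
Hence n ≥ 5.070739/(2·0.19²) = 70.232.
The smallest integer n is 71.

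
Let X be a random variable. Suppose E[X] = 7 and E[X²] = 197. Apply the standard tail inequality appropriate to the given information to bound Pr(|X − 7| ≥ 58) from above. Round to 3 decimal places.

The first two moments determine the variance, so Chebyshev's inequality is the sharpest standard bound available.
Var(X) = E[X²] − (E[X])² = 197 − 49 = 148.
Chebyshev's inequality: Pr(|X − μ| ≥ t) ≤ Var(X)/t² = 148/3364 = 0.0440.

0.044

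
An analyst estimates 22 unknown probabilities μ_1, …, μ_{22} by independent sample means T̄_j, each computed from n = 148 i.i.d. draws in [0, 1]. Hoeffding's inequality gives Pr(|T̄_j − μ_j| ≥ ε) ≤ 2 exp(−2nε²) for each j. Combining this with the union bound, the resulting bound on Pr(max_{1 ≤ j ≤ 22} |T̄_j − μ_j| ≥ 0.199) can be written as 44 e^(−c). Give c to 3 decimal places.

Union bound over the 22 events: Pr(max_{1 ≤ j ≤ 22} |T̄_j − μ_j| ≥ 0.199) ≤ 22·2·exp(−2nε²) = 44 exp(−2·148·0.199²).
So c = 2·148·0.199² = 11.7219.

11.722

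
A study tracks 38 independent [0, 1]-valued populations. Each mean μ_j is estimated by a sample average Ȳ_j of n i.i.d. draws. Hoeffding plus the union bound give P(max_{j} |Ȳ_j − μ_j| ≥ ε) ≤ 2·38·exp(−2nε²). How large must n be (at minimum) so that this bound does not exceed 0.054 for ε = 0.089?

Need 2·38·exp(−2nε²) ≤ 0.054, i.e. exp(−2nε²) ≤ 0.054/76.
So 2nε² ≥ ln(76/0.054) = 7.249505.
Hence n ≥ 7.249505/(2·0.089²) = 457.613.
The smallest integer n is 458.

458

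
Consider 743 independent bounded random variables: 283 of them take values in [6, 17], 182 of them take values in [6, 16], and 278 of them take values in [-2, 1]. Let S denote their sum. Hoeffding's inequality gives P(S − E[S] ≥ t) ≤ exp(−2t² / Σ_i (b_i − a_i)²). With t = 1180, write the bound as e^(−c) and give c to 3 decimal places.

50.683

Σ(b_i − a_i)² = 283·11² + 182·10² + 278·3² = 54945.
c = 2t² / 54945 = 2·1180² / 54945 = 50.6834.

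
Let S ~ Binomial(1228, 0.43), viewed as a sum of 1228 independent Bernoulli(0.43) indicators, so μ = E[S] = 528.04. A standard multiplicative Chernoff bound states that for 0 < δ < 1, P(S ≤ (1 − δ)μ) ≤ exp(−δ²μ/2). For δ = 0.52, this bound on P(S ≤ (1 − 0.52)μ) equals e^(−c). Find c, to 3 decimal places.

c = δ²μ/2 = 0.52²·528.04/2 = 71.3910.

71.391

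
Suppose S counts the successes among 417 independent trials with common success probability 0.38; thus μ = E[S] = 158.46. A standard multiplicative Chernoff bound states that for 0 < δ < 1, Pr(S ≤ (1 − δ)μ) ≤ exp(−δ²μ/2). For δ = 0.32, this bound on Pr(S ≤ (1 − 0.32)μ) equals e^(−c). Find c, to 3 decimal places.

c = δ²μ/2 = 0.32²·158.46/2 = 8.1132.

8.113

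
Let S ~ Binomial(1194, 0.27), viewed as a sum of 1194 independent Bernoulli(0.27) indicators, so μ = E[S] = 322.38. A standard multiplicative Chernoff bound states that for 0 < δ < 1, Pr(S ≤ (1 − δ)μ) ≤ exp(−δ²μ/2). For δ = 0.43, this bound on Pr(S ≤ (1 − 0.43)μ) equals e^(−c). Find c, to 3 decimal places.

29.804

c = δ²μ/2 = 0.43²·322.38/2 = 29.8040.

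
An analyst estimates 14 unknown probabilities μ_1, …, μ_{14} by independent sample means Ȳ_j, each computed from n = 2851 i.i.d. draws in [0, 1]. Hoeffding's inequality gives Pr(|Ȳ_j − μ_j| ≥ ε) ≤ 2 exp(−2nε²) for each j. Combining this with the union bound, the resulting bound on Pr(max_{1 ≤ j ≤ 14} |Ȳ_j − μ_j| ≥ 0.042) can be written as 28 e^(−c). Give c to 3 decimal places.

Union bound over the 14 events: Pr(max_{1 ≤ j ≤ 14} |Ȳ_j − μ_j| ≥ 0.042) ≤ 14·2·exp(−2nε²) = 28 exp(−2·2851·0.042²).
So c = 2·2851·0.042² = 10.0583.

10.058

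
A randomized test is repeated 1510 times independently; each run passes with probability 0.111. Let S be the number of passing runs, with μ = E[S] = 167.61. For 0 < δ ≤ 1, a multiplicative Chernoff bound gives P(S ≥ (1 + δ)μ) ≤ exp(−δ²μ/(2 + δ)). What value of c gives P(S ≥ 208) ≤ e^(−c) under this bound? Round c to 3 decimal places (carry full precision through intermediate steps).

Write 208 = (1 + δ)μ, so δ = 208/167.61 − 1 = 0.2409761…
Then the exponent is δ²μ/(2 + δ) = (208 − μ)² / (μ·(2 + δ)) = 4.343207.

4.343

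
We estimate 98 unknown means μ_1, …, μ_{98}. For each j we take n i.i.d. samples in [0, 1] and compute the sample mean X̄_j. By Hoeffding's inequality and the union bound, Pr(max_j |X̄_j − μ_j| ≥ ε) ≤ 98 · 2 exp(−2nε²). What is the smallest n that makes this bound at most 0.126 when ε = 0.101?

361

Need 2·98·exp(−2nε²) ≤ 0.126, i.e. exp(−2nε²) ≤ 0.126/196.
So 2nε² ≥ ln(196/0.126) = 7.349588.
Hence n ≥ 7.349588/(2·0.101²) = 360.239.
The smallest integer n is 361.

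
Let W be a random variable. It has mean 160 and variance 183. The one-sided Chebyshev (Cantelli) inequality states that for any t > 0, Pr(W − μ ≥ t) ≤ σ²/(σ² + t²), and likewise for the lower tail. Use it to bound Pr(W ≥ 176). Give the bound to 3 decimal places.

Here σ² = 183 and t = 16, so σ² + t² = 439.
Cantelli's bound: 183/439 = 0.4169.

0.417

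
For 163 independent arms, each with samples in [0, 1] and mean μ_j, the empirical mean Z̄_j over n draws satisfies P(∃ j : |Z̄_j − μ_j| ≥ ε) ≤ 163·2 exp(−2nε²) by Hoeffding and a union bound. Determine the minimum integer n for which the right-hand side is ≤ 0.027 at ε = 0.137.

Need 2·163·exp(−2nε²) ≤ 0.027, i.e. exp(−2nε²) ≤ 0.027/326.
So 2nε² ≥ ln(326/0.027) = 9.398816.
Hence n ≥ 9.398816/(2·0.137²) = 250.381.
The smallest integer n is 251.

251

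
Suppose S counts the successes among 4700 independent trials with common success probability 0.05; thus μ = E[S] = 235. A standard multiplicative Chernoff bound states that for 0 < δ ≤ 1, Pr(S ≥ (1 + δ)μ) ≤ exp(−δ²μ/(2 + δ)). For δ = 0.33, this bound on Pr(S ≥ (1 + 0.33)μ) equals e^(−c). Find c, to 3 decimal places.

c = δ²μ/(2 + δ) = 0.33²·235/(2 + 0.33) = 10.9835.

10.983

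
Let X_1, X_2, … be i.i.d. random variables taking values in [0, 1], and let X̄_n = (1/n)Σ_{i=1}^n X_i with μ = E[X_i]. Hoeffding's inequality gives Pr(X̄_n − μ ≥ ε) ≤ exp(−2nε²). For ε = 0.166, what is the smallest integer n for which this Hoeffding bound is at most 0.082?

46

Require exp(−2nε²) ≤ 0.082, i.e. 2nε² ≥ ln(1/0.082) = 2.501036.
So n ≥ 2.501036 / (2·0.166²) = 45.381.
The smallest integer n is 46.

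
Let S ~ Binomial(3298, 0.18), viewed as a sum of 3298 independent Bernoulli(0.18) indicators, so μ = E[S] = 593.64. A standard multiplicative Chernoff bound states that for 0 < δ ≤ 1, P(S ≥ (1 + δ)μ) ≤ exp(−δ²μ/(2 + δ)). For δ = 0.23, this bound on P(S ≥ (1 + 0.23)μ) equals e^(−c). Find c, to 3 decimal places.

c = δ²μ/(2 + δ) = 0.23²·593.64/(2 + 0.23) = 14.0823.

14.082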